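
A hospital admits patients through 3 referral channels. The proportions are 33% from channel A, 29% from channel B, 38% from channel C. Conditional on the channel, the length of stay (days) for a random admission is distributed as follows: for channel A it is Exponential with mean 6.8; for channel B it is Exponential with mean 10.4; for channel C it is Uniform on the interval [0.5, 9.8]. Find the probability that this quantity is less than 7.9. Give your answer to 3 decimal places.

0.683

Conditional on each channel, P(X < 7.9): A: 0.687067; B: 0.532154; C: 0.795699.
By total probability, P(X < 7.9) = 0.33·0.687067 + 0.29·0.532154 + 0.38·0.795699 = 0.683422.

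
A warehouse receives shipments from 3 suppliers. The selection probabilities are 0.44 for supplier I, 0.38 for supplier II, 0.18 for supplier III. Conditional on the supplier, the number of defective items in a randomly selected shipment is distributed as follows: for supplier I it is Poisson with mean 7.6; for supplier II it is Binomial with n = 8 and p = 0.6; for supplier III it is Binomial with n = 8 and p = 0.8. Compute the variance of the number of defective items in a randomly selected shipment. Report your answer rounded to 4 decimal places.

Per component, I: μ=7.6, E[X²]=65.36; II: μ=4.8, E[X²]=24.96; III: μ=6.4, E[X²]=42.24.
E[X] = 0.44·7.6 + 0.38·4.8 + 0.18·6.4 = 6.32.
E[X²] = 0.44·65.36 + 0.38·24.96 + 0.18·42.24 = 45.8464.
Var(X) = E[X²] − (E[X])² = 45.8464 − 39.9424 = 5.904.

5.9040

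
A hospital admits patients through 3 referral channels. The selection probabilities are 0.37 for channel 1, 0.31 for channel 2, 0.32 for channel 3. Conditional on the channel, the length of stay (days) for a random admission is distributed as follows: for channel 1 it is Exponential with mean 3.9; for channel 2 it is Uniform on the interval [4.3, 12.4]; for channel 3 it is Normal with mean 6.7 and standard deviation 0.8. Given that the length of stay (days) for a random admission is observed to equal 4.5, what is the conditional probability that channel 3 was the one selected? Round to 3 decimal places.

Likelihoods f(4.5 | ·): 1: 0.0808772; 2: 0.123457; 3: 0.011367.
Posterior ∝ prior × likelihood. Numerator for 3: 0.32·0.011367 = 0.00363743.
Normalizing constant: 0.37·0.0808772 + 0.31·0.123457 + 0.32·0.011367 = 0.0718336.
P(3 | observation) = 0.00363743 / 0.0718336 = 0.0506368.

0.051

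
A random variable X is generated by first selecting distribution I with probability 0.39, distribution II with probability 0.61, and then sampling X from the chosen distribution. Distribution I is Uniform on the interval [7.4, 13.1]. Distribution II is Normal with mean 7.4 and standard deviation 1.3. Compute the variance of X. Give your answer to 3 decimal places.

Per component, I: μ=10.25, E[X²]=107.77; II: μ=7.4, E[X²]=56.45.
E[X] = 0.39·10.25 + 0.61·7.4 = 8.5115.
E[X²] = 0.39·107.77 + 0.61·56.45 = 76.4648.
Var(X) = E[X²] − (E[X])² = 76.4648 − 72.4456 = 4.01917.

4.019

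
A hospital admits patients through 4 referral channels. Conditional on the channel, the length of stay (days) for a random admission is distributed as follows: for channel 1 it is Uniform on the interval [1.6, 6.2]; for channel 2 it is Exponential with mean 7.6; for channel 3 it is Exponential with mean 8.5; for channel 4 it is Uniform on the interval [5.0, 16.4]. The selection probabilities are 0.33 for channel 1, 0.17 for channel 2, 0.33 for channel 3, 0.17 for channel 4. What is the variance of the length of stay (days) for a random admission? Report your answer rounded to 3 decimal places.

42.346

Per component, 1: μ=3.9, E[X²]=16.9733; 2: μ=7.6, E[X²]=115.52; 3: μ=8.5, E[X²]=144.5; 4: μ=10.7, E[X²]=125.32.
E[X] = 0.33·3.9 + 0.17·7.6 + 0.33·8.5 + 0.17·10.7 = 7.203.
E[X²] = 0.33·16.9733 + 0.17·115.52 + 0.33·144.5 + 0.17·125.32 = 94.229.
Var(X) = E[X²] − (E[X])² = 94.229 − 51.8832 = 42.3458.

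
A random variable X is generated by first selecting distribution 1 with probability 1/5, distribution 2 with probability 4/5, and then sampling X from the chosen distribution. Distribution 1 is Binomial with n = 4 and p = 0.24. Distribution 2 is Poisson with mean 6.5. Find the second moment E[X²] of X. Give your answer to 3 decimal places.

39.330

For each component E[X²] = Var + (mean)², giving 1: 1.6512; 2: 48.75.
Overall E[X²] = 0.2·1.6512 + 0.8·48.75 = 39.3302.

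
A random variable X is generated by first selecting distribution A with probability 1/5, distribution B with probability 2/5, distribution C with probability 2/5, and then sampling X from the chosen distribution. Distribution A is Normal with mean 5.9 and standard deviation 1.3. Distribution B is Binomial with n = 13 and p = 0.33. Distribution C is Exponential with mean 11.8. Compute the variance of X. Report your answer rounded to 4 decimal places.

69.1999

Per component, A: μ=5.9, E[X²]=36.5; B: μ=4.29, E[X²]=21.2784; C: μ=11.8, E[X²]=278.48.
E[X] = 0.2·5.9 + 0.4·4.29 + 0.4·11.8 = 7.616.
E[X²] = 0.2·36.5 + 0.4·21.2784 + 0.4·278.48 = 127.203.
Var(X) = E[X²] − (E[X])² = 127.203 − 58.0035 = 69.1999.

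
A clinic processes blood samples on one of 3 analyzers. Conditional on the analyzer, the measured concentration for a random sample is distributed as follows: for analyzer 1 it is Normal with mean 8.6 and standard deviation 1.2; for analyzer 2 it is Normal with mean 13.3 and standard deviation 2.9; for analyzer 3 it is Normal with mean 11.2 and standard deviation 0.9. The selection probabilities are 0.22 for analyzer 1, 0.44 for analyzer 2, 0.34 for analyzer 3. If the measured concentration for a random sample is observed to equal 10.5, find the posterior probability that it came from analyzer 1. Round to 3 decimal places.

Likelihoods f(10.5 | ·): 1: 0.0949189; 2: 0.0863142; 3: 0.327572.
Posterior ∝ prior × likelihood. Numerator for 1: 0.22·0.0949189 = 0.0208822.
Normalizing constant: 0.22·0.0949189 + 0.44·0.0863142 + 0.34·0.327572 = 0.170235.
P(1 | observation) = 0.0208822 / 0.170235 = 0.122667.

0.123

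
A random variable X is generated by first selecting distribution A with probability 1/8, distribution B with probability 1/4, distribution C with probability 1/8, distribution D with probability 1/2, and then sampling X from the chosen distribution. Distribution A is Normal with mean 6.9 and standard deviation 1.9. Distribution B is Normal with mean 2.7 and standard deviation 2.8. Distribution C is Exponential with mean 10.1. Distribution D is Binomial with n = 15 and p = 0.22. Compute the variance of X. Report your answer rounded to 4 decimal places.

22.6170

Per component, A: μ=6.9, E[X²]=51.22; B: μ=2.7, E[X²]=15.13; C: μ=10.1, E[X²]=204.02; D: μ=3.3, E[X²]=13.464.
E[X] = 0.125·6.9 + 0.25·2.7 + 0.125·10.1 + 0.5·3.3 = 4.45.
E[X²] = 0.125·51.22 + 0.25·15.13 + 0.125·204.02 + 0.5·13.464 = 42.4195.
Var(X) = E[X²] − (E[X])² = 42.4195 − 19.8025 = 22.617.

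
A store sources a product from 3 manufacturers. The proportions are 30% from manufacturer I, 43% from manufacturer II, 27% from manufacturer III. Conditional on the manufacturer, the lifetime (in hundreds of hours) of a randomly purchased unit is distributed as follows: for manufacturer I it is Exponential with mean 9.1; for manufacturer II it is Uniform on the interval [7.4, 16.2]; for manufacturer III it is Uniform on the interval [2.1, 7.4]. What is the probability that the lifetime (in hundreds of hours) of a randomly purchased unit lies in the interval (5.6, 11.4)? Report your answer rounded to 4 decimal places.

0.3636

Conditional on each manufacturer, P(5.6 < X < 11.4): I: 0.254714; II: 0.454545; III: 0.339623.
By total probability, P(5.6 < X < 11.4) = 0.3·0.254714 + 0.43·0.454545 + 0.27·0.339623 = 0.363567.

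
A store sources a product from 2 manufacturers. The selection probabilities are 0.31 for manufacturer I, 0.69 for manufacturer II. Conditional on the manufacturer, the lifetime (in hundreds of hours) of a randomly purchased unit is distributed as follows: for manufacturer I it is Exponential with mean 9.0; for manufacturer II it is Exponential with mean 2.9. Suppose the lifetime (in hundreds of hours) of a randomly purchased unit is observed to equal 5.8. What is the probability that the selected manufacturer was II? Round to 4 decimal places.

Likelihoods f(5.8 | ·): I: 0.0583282; II: 0.0466673.
Posterior ∝ prior × likelihood. Numerator for II: 0.69·0.0466673 = 0.0322005.
Normalizing constant: 0.31·0.0583282 + 0.69·0.0466673 = 0.0502822.
P(II | observation) = 0.0322005 / 0.0502822 = 0.640395.

0.6404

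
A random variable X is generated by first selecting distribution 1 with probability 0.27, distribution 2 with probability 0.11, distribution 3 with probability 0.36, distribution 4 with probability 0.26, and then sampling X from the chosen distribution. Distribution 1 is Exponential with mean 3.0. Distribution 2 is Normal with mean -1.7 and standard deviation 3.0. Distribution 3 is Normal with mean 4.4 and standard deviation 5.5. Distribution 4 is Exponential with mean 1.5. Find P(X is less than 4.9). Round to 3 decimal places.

Conditional on each component, P(X < 4.9): 1: 0.804722; 2: 0.986097; 3: 0.536218; 4: 0.961867.
By total probability, P(X < 4.9) = 0.27·0.804722 + 0.11·0.986097 + 0.36·0.536218 + 0.26·0.961867 = 0.768869.

0.769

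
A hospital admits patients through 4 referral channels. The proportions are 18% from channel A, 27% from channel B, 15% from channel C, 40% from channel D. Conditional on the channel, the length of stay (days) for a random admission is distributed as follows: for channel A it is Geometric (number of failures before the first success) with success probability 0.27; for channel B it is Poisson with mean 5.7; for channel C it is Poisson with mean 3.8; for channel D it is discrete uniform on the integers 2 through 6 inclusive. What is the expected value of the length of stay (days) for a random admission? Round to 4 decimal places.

Component means — A: 2.7037; B: 5.7; C: 3.8; D: 4.
E[X] = 0.18·2.7037 + 0.27·5.7 + 0.15·3.8 + 0.4·4 = 4.19567.

4.1957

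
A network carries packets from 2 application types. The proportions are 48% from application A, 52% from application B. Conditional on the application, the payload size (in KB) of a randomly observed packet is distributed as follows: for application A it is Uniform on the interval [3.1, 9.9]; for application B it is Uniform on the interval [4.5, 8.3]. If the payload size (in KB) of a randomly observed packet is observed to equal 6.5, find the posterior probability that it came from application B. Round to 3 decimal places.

0.660

Likelihoods f(6.5 | ·): A: 0.147059; B: 0.263158.
Posterior ∝ prior × likelihood. Numerator for B: 0.52·0.263158 = 0.136842.
Normalizing constant: 0.48·0.147059 + 0.52·0.263158 = 0.20743.
P(B | observation) = 0.136842 / 0.20743 = 0.659701.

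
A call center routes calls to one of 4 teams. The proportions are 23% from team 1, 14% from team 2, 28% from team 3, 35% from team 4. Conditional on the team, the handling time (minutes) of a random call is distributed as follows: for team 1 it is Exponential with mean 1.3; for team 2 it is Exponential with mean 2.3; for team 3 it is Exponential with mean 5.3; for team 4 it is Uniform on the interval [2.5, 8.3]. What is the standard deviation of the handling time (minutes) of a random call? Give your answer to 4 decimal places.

Per component, 1: μ=1.3, E[X²]=3.38; 2: μ=2.3, E[X²]=10.58; 3: μ=5.3, E[X²]=56.18; 4: μ=5.4, E[X²]=31.9633.
E[X] = 0.23·1.3 + 0.14·2.3 + 0.28·5.3 + 0.35·5.4 = 3.995.
E[X²] = 0.23·3.38 + 0.14·10.58 + 0.28·56.18 + 0.35·31.9633 = 29.1762.
Var(X) = E[X²] − (E[X])² = 29.1762 − 15.96 = 13.2161.
SD(X) = √13.2161 = 3.6354.

3.6354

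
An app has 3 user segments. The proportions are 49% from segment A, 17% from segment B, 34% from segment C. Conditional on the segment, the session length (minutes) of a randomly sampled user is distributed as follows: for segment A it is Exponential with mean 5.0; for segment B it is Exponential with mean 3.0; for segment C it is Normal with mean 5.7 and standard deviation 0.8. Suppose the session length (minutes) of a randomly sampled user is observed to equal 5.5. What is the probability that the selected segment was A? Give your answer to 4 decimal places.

Likelihoods f(5.5 | ·): A: 0.0665742; B: 0.0532932; C: 0.483335.
Posterior ∝ prior × likelihood. Numerator for A: 0.49·0.0665742 = 0.0326214.
Normalizing constant: 0.49·0.0665742 + 0.17·0.0532932 + 0.34·0.483335 = 0.206015.
P(A | observation) = 0.0326214 / 0.206015 = 0.158344.

0.1583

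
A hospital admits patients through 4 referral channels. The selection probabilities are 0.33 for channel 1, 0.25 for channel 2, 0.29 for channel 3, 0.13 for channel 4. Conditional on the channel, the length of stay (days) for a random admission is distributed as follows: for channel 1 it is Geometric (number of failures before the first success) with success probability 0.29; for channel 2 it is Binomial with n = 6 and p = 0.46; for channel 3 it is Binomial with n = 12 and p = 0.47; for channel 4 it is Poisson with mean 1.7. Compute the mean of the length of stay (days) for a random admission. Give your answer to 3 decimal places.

Component means — 1: 2.44828; 2: 2.76; 3: 5.64; 4: 1.7.
E[X] = 0.33·2.44828 + 0.25·2.76 + 0.29·5.64 + 0.13·1.7 = 3.35453.

3.355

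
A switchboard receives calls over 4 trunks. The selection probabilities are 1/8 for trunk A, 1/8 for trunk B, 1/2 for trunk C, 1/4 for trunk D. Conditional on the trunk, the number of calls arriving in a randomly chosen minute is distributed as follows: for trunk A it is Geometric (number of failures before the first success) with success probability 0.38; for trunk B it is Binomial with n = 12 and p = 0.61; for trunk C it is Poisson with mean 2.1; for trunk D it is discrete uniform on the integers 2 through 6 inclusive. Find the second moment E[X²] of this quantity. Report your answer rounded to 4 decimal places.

For each component E[X²] = Var + (mean)², giving A: 6.95568; B: 56.4372; C: 6.51; D: 18.
Overall E[X²] = 0.125·6.95568 + 0.125·56.4372 + 0.5·6.51 + 0.25·18 = 15.6791.

15.6791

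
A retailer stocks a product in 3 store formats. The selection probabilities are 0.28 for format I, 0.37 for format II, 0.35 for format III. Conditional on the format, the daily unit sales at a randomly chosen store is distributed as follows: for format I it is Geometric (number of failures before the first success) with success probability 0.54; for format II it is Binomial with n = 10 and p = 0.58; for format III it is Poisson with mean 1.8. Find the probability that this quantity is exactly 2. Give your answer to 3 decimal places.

Conditional on each format, P(X = 2): I: 0.114264; II: 0.0146576; III: 0.267784.
By total probability, P(X = 2) = 0.28·0.114264 + 0.37·0.0146576 + 0.35·0.267784 = 0.131142.

0.131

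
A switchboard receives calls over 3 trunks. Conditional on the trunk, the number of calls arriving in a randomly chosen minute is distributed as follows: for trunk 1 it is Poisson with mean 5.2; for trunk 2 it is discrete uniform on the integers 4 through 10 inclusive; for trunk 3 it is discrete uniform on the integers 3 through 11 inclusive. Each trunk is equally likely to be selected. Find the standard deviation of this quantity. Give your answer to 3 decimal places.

Per component, 1: μ=5.2, E[X²]=32.24; 2: μ=7, E[X²]=53; 3: μ=7, E[X²]=55.6667.
E[X] = 0.333333·5.2 + 0.333333·7 + 0.333333·7 = 6.4.
E[X²] = 0.333333·32.24 + 0.333333·53 + 0.333333·55.6667 = 46.9689.
Var(X) = E[X²] − (E[X])² = 46.9689 − 40.96 = 6.00889.
SD(X) = √6.00889 = 2.4513.

2.451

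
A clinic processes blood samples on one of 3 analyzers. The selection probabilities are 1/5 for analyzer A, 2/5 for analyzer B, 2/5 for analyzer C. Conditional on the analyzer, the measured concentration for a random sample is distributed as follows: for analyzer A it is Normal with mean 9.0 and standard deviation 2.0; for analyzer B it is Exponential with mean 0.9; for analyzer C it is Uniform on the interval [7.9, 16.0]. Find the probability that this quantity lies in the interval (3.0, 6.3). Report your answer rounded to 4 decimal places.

0.0313

Conditional on each analyzer, P(3.0 < X < 6.3): A: 0.0871581; B: 0.0347621; C: 0.
By total probability, P(3.0 < X < 6.3) = 0.2·0.0871581 + 0.4·0.0347621 + 0.4·0 = 0.0313365.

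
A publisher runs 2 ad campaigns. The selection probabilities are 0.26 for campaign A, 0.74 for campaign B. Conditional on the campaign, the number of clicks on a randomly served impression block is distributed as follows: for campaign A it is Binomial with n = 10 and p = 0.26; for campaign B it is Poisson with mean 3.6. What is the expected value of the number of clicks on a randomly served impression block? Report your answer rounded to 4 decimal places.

Component means — A: 2.6; B: 3.6.
E[X] = 0.26·2.6 + 0.74·3.6 = 3.34.

3.3400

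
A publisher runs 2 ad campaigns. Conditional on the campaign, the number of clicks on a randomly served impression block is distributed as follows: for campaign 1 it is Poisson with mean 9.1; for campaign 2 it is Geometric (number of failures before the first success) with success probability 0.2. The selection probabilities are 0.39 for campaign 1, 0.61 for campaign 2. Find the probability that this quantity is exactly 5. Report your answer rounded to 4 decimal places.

0.0626

Conditional on each campaign, P(X = 5): 1: 0.0580692; 2: 0.065536.
By total probability, P(X = 5) = 0.39·0.0580692 + 0.61·0.065536 = 0.062624.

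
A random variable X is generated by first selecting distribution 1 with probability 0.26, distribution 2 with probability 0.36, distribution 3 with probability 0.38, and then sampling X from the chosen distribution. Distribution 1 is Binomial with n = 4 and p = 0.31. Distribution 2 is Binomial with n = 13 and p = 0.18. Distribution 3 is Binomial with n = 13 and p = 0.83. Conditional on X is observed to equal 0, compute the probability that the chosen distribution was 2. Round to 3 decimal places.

Likelihoods P(X=0 | ·): 1: 0.226671; 2: 0.0757844; 3: 9.90458e-11.
Posterior ∝ prior × likelihood. Numerator for 2: 0.36·0.0757844 = 0.0272824.
Normalizing constant: 0.26·0.226671 + 0.36·0.0757844 + 0.38·9.90458e-11 = 0.0862169.
P(2 | observation) = 0.0272824 / 0.0862169 = 0.316439.

0.316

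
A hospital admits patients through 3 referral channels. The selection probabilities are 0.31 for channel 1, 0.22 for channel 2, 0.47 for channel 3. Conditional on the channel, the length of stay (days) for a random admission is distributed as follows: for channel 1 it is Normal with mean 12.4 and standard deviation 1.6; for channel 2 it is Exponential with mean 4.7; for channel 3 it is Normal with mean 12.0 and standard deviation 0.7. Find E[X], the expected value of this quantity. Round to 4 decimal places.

10.5180

Component means — 1: 12.4; 2: 4.7; 3: 12.
E[X] = 0.31·12.4 + 0.22·4.7 + 0.47·12 = 10.518.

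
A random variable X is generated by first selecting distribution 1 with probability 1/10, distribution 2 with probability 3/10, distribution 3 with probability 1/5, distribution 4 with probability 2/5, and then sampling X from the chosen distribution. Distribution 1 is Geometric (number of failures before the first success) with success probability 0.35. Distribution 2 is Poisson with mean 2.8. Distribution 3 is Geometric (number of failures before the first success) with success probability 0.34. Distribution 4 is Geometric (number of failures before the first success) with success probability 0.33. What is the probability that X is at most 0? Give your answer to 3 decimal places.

0.253

Conditional on each component, P(X ≤ 0): 1: 0.35; 2: 0.0608101; 3: 0.34; 4: 0.33.
By total probability, P(X ≤ 0) = 0.1·0.35 + 0.3·0.0608101 + 0.2·0.34 + 0.4·0.33 = 0.253243.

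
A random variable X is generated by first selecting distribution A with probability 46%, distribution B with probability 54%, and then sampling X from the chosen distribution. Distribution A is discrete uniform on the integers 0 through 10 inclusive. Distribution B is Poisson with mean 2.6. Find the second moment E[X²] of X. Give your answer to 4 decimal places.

For each component E[X²] = Var + (mean)², giving A: 35; B: 9.36.
Overall E[X²] = 0.46·35 + 0.54·9.36 = 21.1544.

21.1544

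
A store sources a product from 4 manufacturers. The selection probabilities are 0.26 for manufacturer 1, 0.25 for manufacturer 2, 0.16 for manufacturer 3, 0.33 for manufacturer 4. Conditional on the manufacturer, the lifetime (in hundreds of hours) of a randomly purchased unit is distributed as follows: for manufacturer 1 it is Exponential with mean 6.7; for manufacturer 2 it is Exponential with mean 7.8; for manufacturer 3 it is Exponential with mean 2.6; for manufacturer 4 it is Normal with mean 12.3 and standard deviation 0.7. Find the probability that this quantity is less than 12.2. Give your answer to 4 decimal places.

0.7204

Conditional on each manufacturer, P(X < 12.2): 1: 0.838119; 2: 0.790724; 3: 0.990834; 4: 0.443202.
By total probability, P(X < 12.2) = 0.26·0.838119 + 0.25·0.790724 + 0.16·0.990834 + 0.33·0.443202 = 0.720382.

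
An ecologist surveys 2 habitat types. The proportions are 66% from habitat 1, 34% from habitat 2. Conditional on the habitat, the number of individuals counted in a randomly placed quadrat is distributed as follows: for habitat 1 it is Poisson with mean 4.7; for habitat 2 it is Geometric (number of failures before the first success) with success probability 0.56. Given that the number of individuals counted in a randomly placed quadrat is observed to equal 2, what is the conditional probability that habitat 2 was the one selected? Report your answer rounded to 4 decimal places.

0.3573

Likelihoods P(X=2 | ·): 1: 0.100457; 2: 0.108416.
Posterior ∝ prior × likelihood. Numerator for 2: 0.34·0.108416 = 0.0368614.
Normalizing constant: 0.66·0.100457 + 0.34·0.108416 = 0.103163.
P(2 | observation) = 0.0368614 / 0.103163 = 0.357312.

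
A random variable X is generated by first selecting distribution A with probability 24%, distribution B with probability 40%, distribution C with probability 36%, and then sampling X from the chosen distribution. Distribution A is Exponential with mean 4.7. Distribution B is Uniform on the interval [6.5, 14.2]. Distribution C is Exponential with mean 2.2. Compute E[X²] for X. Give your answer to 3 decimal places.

58.913

For each component E[X²] = Var + (mean)², giving A: 44.18; B: 112.063; C: 9.68.
Overall E[X²] = 0.24·44.18 + 0.4·112.063 + 0.36·9.68 = 58.9133.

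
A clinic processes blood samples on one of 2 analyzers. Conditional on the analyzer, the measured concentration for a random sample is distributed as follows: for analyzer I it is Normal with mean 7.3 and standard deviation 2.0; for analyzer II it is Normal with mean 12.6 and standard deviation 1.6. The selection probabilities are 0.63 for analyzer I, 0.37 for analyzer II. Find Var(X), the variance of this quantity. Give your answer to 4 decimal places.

Per component, I: μ=7.3, E[X²]=57.29; II: μ=12.6, E[X²]=161.32.
E[X] = 0.63·7.3 + 0.37·12.6 = 9.261.
E[X²] = 0.63·57.29 + 0.37·161.32 = 95.7811.
Var(X) = E[X²] − (E[X])² = 95.7811 − 85.7661 = 10.015.

10.0150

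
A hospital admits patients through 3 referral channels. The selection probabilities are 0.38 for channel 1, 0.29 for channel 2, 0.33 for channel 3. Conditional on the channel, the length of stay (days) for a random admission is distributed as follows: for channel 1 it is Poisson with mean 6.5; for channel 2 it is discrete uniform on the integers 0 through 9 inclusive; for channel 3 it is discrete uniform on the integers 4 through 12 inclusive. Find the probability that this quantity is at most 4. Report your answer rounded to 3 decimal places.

Conditional on each channel, P(X ≤ 4): 1: 0.223672; 2: 0.5; 3: 0.111111.
By total probability, P(X ≤ 4) = 0.38·0.223672 + 0.29·0.5 + 0.33·0.111111 = 0.266662.

0.267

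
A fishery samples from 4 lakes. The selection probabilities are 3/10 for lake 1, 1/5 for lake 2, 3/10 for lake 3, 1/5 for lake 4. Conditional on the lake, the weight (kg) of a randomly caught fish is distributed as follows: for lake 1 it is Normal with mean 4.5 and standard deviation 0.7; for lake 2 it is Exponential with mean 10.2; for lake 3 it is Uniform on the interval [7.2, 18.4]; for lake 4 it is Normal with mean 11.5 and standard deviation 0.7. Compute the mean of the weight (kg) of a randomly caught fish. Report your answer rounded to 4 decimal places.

Component means — 1: 4.5; 2: 10.2; 3: 12.8; 4: 11.5.
E[X] = 0.3·4.5 + 0.2·10.2 + 0.3·12.8 + 0.2·11.5 = 9.53.

9.5300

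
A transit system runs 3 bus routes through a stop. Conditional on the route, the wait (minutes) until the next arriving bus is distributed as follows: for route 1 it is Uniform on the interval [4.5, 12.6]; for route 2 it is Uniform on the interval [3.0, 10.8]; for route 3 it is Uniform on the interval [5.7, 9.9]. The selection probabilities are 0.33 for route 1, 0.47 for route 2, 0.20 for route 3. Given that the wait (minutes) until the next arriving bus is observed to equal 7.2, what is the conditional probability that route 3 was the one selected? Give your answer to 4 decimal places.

Likelihoods f(7.2 | ·): 1: 0.123457; 2: 0.128205; 3: 0.238095.
Posterior ∝ prior × likelihood. Numerator for 3: 0.2·0.238095 = 0.047619.
Normalizing constant: 0.33·0.123457 + 0.47·0.128205 + 0.2·0.238095 = 0.148616.
P(3 | observation) = 0.047619 / 0.148616 = 0.320416.

0.3204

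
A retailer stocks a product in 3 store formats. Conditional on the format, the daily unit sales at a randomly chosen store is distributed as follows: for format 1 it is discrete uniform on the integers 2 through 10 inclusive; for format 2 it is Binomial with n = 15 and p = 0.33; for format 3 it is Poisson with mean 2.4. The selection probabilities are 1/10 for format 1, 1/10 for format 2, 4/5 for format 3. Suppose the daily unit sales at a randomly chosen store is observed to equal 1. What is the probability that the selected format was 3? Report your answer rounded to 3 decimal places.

Likelihoods P(X=1 | ·): 1: 0; 2: 0.0181825; 3: 0.217723.
Posterior ∝ prior × likelihood. Numerator for 3: 0.8·0.217723 = 0.174178.
Normalizing constant: 0.1·0 + 0.1·0.0181825 + 0.8·0.217723 = 0.175997.
P(3 | observation) = 0.174178 / 0.175997 = 0.989669.

0.990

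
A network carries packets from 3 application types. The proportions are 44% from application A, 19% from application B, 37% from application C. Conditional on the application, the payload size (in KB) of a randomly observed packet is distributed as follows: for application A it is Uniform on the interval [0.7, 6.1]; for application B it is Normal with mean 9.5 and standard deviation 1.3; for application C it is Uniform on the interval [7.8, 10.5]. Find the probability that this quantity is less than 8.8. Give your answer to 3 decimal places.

0.633

Conditional on each application, P(X < 8.8): A: 1; B: 0.295129; C: 0.37037.
By total probability, P(X < 8.8) = 0.44·1 + 0.19·0.295129 + 0.37·0.37037 = 0.633112.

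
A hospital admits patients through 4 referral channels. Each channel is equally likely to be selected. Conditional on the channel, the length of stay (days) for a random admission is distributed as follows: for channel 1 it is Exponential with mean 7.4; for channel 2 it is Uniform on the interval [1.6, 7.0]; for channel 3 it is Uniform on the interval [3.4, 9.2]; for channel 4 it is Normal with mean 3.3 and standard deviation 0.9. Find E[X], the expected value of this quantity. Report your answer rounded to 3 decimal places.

5.325

Component means — 1: 7.4; 2: 4.3; 3: 6.3; 4: 3.3.
E[X] = 0.25·7.4 + 0.25·4.3 + 0.25·6.3 + 0.25·3.3 = 5.325.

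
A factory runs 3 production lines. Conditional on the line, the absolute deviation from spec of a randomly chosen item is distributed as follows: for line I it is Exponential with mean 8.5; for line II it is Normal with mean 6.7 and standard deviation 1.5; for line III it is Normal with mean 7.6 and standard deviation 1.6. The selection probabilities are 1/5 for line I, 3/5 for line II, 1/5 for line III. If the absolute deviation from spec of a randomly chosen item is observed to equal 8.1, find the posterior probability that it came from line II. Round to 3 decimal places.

Likelihoods f(8.1 | ·): I: 0.0453653; II: 0.172052; III: 0.237457.
Posterior ∝ prior × likelihood. Numerator for II: 0.6·0.172052 = 0.103231.
Normalizing constant: 0.2·0.0453653 + 0.6·0.172052 + 0.2·0.237457 = 0.159796.
P(II | observation) = 0.103231 / 0.159796 = 0.64602.

0.646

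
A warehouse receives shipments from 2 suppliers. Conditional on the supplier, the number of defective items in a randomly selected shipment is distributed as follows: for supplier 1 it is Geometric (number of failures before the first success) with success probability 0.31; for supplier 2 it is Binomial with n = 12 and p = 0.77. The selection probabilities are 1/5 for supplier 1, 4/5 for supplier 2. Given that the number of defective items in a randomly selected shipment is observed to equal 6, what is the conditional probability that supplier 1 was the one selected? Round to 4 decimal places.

0.2268

Likelihoods P(X=6 | ·): 1: 0.0334546; 2: 0.0285091.
Posterior ∝ prior × likelihood. Numerator for 1: 0.2·0.0334546 = 0.00669093.
Normalizing constant: 0.2·0.0334546 + 0.8·0.0285091 = 0.0294982.
P(1 | observation) = 0.00669093 / 0.0294982 = 0.226825.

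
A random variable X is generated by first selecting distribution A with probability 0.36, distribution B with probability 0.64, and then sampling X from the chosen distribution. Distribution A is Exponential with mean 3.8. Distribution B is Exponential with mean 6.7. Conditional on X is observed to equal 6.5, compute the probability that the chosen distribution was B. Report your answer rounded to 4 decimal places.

0.6789

Likelihoods f(6.5 | ·): A: 0.0475712; B: 0.0565711.
Posterior ∝ prior × likelihood. Numerator for B: 0.64·0.0565711 = 0.0362055.
Normalizing constant: 0.36·0.0475712 + 0.64·0.0565711 = 0.0533312.
P(B | observation) = 0.0362055 / 0.0533312 = 0.678881.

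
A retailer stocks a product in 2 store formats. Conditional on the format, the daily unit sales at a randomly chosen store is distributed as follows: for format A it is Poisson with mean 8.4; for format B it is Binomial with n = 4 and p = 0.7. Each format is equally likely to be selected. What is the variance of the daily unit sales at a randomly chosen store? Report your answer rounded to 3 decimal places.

Per component, A: μ=8.4, E[X²]=78.96; B: μ=2.8, E[X²]=8.68.
E[X] = 0.5·8.4 + 0.5·2.8 = 5.6.
E[X²] = 0.5·78.96 + 0.5·8.68 = 43.82.
Var(X) = E[X²] − (E[X])² = 43.82 − 31.36 = 12.46.

12.460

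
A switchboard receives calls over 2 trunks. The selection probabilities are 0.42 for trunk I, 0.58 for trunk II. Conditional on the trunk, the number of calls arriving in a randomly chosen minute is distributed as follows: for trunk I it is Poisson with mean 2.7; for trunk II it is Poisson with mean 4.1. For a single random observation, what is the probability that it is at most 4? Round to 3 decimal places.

0.716

Conditional on each trunk, P(X ≤ 4): I: 0.862908; II: 0.609308.
By total probability, P(X ≤ 4) = 0.42·0.862908 + 0.58·0.609308 = 0.71582.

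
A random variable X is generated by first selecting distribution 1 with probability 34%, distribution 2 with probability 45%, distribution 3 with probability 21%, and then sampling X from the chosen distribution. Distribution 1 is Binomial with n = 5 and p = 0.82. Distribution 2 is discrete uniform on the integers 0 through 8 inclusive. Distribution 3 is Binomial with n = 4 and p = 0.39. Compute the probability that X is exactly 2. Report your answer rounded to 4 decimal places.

0.1346

Conditional on each component, P(X = 2): 1: 0.0392144; 2: 0.111111; 3: 0.339578.
By total probability, P(X = 2) = 0.34·0.0392144 + 0.45·0.111111 + 0.21·0.339578 = 0.134644.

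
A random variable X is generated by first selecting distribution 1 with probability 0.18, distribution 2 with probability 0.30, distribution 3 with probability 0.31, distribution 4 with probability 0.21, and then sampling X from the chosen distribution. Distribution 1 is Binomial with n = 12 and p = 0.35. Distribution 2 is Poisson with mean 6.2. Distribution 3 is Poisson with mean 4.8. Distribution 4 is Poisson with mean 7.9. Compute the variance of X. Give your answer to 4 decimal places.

Per component, 1: μ=4.2, E[X²]=20.37; 2: μ=6.2, E[X²]=44.64; 3: μ=4.8, E[X²]=27.84; 4: μ=7.9, E[X²]=70.31.
E[X] = 0.18·4.2 + 0.3·6.2 + 0.31·4.8 + 0.21·7.9 = 5.763.
E[X²] = 0.18·20.37 + 0.3·44.64 + 0.31·27.84 + 0.21·70.31 = 40.4541.
Var(X) = E[X²] − (E[X])² = 40.4541 − 33.2122 = 7.24193.

7.2419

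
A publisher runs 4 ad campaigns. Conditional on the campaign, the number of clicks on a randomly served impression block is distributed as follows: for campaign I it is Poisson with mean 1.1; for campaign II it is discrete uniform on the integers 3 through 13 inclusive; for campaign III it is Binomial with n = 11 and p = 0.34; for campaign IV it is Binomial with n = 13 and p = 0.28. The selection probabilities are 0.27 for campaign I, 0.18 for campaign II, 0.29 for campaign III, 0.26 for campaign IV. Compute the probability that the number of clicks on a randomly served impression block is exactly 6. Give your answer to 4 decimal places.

Conditional on each campaign, P(X = 6): I: 0.00081903; II: 0.0909091; III: 0.0893789; IV: 0.0829455.
By total probability, P(X = 6) = 0.27·0.00081903 + 0.18·0.0909091 + 0.29·0.0893789 + 0.26·0.0829455 = 0.0640705.

0.0641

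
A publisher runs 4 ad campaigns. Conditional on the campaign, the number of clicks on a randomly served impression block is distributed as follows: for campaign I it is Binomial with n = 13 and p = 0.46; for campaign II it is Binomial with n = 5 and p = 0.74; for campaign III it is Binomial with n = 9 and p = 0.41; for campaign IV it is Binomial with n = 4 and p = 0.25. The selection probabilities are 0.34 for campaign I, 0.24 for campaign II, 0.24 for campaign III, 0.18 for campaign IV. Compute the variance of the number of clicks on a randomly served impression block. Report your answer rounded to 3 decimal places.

Per component, I: μ=5.98, E[X²]=38.9896; II: μ=3.7, E[X²]=14.652; III: μ=3.69, E[X²]=15.7932; IV: μ=1, E[X²]=1.75.
E[X] = 0.34·5.98 + 0.24·3.7 + 0.24·3.69 + 0.18·1 = 3.9868.
E[X²] = 0.34·38.9896 + 0.24·14.652 + 0.24·15.7932 + 0.18·1.75 = 20.8783.
Var(X) = E[X²] − (E[X])² = 20.8783 − 15.8946 = 4.98374.

4.984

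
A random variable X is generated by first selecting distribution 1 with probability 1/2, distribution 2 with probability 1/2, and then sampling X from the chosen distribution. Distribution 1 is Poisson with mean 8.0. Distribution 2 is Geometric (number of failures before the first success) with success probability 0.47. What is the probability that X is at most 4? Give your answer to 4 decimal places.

0.5289

Conditional on each component, P(X ≤ 4): 1: 0.0996324; 2: 0.95818.
By total probability, P(X ≤ 4) = 0.5·0.0996324 + 0.5·0.95818 = 0.528906.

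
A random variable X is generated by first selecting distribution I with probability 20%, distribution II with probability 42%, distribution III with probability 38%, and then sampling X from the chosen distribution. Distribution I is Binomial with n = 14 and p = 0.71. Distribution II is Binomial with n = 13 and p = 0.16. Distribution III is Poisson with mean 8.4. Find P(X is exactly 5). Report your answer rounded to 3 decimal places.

Conditional on each component, P(X = 5): I: 0.00524008; II: 0.0334513; III: 0.0783685.
By total probability, P(X = 5) = 0.2·0.00524008 + 0.42·0.0334513 + 0.38·0.0783685 = 0.0448776.

0.045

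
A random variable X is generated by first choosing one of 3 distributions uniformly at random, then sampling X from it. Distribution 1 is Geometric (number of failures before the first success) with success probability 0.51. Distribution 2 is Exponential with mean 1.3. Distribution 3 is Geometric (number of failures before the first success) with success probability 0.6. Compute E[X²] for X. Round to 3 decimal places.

For each component E[X²] = Var + (mean)², giving 1: 2.807; 2: 3.38; 3: 1.55556.
Overall E[X²] = 0.333333·2.807 + 0.333333·3.38 + 0.333333·1.55556 = 2.58085.

2.581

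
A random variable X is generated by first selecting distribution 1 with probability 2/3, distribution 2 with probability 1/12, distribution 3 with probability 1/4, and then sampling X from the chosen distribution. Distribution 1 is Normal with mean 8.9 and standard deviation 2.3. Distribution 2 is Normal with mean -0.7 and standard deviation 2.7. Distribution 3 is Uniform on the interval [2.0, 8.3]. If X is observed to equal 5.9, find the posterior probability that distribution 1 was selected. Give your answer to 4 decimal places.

0.5507

Likelihoods f(5.9 | ·): 1: 0.0740874; 2: 0.00744774; 3: 0.15873.
Posterior ∝ prior × likelihood. Numerator for 1: 0.666667·0.0740874 = 0.0493916.
Normalizing constant: 0.666667·0.0740874 + 0.0833333·0.00744774 + 0.25·0.15873 = 0.0896948.
P(1 | observation) = 0.0493916 / 0.0896948 = 0.550663.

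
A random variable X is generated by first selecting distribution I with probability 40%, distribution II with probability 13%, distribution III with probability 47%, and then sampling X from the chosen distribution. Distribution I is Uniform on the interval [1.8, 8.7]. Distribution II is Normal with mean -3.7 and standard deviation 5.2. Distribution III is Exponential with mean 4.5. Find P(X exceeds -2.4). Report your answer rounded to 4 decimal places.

Conditional on each component, P(X > -2.4): I: 1; II: 0.401294; III: 1.
By total probability, P(X > -2.4) = 0.4·1 + 0.13·0.401294 + 0.47·1 = 0.922168.

0.9222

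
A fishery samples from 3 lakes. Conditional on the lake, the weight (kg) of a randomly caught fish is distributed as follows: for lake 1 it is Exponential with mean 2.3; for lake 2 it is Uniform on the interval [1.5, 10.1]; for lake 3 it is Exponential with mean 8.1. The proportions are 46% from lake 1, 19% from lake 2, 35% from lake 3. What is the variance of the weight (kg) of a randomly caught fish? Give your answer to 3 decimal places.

Per component, 1: μ=2.3, E[X²]=10.58; 2: μ=5.8, E[X²]=39.8033; 3: μ=8.1, E[X²]=131.22.
E[X] = 0.46·2.3 + 0.19·5.8 + 0.35·8.1 = 4.995.
E[X²] = 0.46·10.58 + 0.19·39.8033 + 0.35·131.22 = 58.3564.
Var(X) = E[X²] − (E[X])² = 58.3564 − 24.95 = 33.4064.

33.406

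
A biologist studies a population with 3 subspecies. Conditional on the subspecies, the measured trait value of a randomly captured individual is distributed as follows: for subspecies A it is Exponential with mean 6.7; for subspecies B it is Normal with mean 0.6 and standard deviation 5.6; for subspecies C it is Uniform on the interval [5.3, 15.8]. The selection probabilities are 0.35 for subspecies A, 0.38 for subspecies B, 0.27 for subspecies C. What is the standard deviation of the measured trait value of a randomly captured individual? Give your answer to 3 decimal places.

Per component, A: μ=6.7, E[X²]=89.78; B: μ=0.6, E[X²]=31.72; C: μ=10.55, E[X²]=120.49.
E[X] = 0.35·6.7 + 0.38·0.6 + 0.27·10.55 = 5.4215.
E[X²] = 0.35·89.78 + 0.38·31.72 + 0.27·120.49 = 76.0089.
Var(X) = E[X²] − (E[X])² = 76.0089 − 29.3927 = 46.6162.
SD(X) = √46.6162 = 6.82761.

6.828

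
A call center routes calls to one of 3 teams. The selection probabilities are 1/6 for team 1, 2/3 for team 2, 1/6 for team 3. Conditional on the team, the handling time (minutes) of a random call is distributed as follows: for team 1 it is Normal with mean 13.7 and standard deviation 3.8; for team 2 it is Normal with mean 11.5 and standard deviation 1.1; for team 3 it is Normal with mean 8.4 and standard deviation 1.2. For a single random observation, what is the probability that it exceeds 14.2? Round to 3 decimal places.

Conditional on each team, P(X > 14.2): 1: 0.447659; 2: 0.00705314; 3: 6.71328e-07.
By total probability, P(X > 14.2) = 0.166667·0.447659 + 0.666667·0.00705314 + 0.166667·6.71328e-07 = 0.079312.

0.079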